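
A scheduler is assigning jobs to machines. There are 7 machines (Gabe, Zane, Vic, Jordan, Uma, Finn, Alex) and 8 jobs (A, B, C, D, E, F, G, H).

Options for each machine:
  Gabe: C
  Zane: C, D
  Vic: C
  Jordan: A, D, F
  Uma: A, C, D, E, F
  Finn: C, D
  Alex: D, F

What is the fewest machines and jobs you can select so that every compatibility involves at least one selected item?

The 5 edges Gabe–C, Zane–D, Jordan–A, Uma–E, Alex–F form a matching, so any vertex cover needs at least 5 vertices (one per matched edge).
Conversely {Jordan, Uma, Alex, C, D} meets every edge and has exactly 5 vertices, so 5 is optimal.

5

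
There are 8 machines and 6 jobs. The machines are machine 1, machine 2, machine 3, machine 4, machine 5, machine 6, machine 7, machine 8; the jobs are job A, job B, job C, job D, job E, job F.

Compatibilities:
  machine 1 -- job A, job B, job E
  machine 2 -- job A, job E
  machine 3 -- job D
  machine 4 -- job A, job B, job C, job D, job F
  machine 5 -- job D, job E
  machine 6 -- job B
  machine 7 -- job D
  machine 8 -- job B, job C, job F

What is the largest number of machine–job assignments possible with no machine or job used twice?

One maximum matching: machine 1-job B, machine 2-job A, machine 3-job D, machine 4-job C, machine 5-job E, machine 8-job F.
The set {machine 1, machine 2, machine 3, machine 5, machine 6, machine 7} has only 4 neighbours ({job A, job B, job D, job E}), so by Hall's theorem at most 6 of the 8 machines can be matched.

6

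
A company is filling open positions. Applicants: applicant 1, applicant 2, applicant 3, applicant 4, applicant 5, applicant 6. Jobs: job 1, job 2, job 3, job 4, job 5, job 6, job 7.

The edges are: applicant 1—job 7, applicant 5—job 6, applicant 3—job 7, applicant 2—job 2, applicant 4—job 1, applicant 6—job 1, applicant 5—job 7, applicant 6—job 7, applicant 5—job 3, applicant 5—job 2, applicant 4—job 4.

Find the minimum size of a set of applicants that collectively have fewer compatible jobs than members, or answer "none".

2

Take S = {applicant 1, applicant 3}. Its neighbourhood is {job 7}, so |N(S)| = 1 < |S| = 2.
No single vertex violates Hall's condition since each has at least one neighbour, so 2 is the minimum.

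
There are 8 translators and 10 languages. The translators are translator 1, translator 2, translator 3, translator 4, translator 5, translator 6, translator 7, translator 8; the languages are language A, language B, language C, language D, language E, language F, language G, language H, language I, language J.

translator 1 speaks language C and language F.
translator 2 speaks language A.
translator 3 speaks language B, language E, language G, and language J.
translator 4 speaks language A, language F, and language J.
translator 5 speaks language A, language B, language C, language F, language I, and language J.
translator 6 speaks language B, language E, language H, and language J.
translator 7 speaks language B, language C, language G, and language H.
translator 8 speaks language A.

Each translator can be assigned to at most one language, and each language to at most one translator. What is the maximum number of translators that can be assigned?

A valid assignment of size 7: translator 1–language C, translator 2–language A, translator 3–language G, translator 4–language J, translator 5–language F, translator 6–language H, translator 7–language B.
The set {translator 2, translator 8} has only 1 neighbour ({language A}), so by Hall's theorem at most 7 of the 8 translators can be matched.

7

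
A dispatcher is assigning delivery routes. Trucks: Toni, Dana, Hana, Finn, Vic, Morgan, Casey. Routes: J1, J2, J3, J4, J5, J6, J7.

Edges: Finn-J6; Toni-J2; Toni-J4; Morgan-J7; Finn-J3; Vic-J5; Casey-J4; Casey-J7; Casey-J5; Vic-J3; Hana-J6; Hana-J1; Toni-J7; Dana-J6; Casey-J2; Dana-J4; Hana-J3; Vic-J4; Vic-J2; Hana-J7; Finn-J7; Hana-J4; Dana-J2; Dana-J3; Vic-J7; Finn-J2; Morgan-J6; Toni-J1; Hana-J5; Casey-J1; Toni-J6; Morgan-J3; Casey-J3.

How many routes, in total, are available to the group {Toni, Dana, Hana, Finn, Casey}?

The union of neighbours of {Toni, Dana, Hana, Finn, Casey} is {J1, J2, J3, J4, J5, J6, J7}, which has 7 elements.
Since |N(S)| = 7 ≥ |S| = 5, Hall's condition holds for this subset.

7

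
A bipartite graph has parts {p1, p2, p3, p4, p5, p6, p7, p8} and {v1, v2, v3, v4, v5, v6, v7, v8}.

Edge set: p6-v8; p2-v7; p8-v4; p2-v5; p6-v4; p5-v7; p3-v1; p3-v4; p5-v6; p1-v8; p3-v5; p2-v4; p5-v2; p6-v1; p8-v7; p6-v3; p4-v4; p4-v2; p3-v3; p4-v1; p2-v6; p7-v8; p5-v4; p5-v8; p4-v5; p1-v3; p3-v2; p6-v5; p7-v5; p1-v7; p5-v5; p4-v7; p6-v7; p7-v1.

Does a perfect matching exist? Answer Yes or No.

A valid assignment of size 8: p1-v3, p2-v6, p3-v4, p4-v1, p5-v2, p6-v8, p7-v5, p8-v7.
All 8 left vertices are covered.

Yes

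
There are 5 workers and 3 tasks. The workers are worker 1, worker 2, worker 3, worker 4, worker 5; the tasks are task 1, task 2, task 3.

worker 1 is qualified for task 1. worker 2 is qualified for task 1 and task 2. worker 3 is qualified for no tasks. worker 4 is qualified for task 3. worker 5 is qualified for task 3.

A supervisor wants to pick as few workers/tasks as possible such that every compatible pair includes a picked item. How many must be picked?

3

A maximum matching has 3 edges (e.g. worker 1–task 1, worker 2–task 2, worker 4–task 3).
By König's theorem the minimum vertex cover has the same size. One such cover is {worker 1, worker 2, task 3}.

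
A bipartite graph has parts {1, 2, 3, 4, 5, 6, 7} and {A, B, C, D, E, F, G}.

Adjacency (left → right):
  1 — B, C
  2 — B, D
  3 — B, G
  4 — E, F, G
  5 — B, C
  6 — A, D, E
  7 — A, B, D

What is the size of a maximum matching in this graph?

One maximum matching: 1-C, 2-D, 3-G, 4-F, 5-B, 6-E, 7-A.
This saturates every left vertex, so 7 is the maximum.

7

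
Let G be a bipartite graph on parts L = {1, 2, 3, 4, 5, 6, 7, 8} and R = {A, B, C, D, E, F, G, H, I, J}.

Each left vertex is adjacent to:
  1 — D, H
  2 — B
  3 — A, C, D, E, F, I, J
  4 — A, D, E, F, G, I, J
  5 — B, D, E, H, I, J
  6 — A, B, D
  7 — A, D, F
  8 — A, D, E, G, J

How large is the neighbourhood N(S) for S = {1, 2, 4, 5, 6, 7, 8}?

9

The union of neighbours of {1, 2, 4, 5, 6, 7, 8} is {A, B, D, E, F, G, H, I, J}, which has 9 elements.
Since |N(S)| = 9 ≥ |S| = 7, Hall's condition holds for this subset.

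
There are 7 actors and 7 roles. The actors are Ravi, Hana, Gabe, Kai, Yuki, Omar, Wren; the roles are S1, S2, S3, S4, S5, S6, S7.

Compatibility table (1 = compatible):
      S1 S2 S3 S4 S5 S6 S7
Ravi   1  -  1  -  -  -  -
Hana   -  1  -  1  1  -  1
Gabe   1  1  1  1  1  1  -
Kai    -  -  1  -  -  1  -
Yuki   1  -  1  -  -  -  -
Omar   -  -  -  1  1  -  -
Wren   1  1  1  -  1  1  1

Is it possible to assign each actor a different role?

For example, pair Ravi-S1, Hana-S7, Gabe-S5, Kai-S6, Yuki-S3, Omar-S4, Wren-S2.
Every actor is matched, so this is a perfect matching.

Yes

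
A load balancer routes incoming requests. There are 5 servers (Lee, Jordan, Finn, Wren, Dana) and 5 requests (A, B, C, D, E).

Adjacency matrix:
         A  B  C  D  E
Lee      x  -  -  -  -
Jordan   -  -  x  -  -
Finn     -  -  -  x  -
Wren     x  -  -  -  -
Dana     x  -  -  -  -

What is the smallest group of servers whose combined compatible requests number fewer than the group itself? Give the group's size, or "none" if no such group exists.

2

Take S = {Lee, Wren}. Its neighbourhood is {A}, so |N(S)| = 1 < |S| = 2.
No single vertex violates Hall's condition since each has at least one neighbour, so 2 is the minimum.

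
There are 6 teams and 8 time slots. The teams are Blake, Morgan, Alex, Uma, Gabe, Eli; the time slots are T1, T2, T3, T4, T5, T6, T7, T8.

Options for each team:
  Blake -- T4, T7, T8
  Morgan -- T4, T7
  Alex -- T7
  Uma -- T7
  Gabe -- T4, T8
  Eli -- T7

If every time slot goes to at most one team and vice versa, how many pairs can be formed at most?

One maximum matching: Blake→T8, Morgan→T4, Alex→T7.
The set {Blake, Morgan, Alex, Uma, Gabe, Eli} has only 3 neighbours ({T4, T7, T8}), so by Hall's theorem at most 3 of the 6 teams can be matched.

3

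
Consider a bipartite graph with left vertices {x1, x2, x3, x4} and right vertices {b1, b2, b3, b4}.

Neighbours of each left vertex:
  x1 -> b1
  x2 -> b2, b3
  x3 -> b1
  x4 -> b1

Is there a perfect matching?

No

The set {x1, x3, x4} has only 1 neighbour ({b1}), so by Hall's theorem at most 2 of the 4 left vertices can be matched.
Hence no matching covers every left vertex.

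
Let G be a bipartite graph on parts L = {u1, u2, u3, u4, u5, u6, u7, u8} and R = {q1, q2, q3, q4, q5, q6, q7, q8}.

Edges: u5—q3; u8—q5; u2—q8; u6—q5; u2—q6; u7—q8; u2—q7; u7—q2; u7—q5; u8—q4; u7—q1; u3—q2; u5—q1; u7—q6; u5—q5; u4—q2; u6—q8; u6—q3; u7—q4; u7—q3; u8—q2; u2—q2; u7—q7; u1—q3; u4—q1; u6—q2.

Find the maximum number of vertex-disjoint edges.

8

One maximum matching: u1–q3, u2–q7, u3–q2, u4–q1, u5–q5, u6–q8, u7–q6, u8–q4.
All 8 left vertices are matched, so no larger matching exists.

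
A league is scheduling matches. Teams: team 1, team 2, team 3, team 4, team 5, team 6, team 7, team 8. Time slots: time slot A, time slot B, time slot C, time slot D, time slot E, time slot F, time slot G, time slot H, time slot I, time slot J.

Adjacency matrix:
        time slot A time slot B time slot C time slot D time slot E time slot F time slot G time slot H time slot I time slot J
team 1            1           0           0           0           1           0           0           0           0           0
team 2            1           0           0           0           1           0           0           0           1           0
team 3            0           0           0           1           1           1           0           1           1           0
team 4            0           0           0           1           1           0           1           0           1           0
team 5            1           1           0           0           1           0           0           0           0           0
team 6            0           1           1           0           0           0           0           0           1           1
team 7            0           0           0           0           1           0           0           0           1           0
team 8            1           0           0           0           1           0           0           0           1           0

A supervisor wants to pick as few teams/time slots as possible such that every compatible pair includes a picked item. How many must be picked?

7

The 7 edges team 1–time slot E, team 2–time slot A, team 3–time slot H, team 4–time slot G, team 5–time slot B, team 6–time slot J, team 7–time slot I form a matching, so any vertex cover needs at least 7 vertices (one per matched edge).
Conversely {team 3, team 4, team 5, team 6, time slot A, time slot E, time slot I} meets every edge and has exactly 7 vertices, so 7 is optimal.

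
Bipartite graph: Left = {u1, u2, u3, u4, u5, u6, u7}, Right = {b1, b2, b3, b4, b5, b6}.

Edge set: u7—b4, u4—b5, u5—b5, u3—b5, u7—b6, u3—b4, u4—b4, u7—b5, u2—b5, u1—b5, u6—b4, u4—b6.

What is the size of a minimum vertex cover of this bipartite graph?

3

{b4, b5, b6} is a vertex cover of size 3: every edge has an endpoint in this set.
No smaller cover exists because u1–b5, u3–b4, u4–b6 is a matching of size 3, and a cover must include an endpoint of each of these disjoint edges (König's theorem).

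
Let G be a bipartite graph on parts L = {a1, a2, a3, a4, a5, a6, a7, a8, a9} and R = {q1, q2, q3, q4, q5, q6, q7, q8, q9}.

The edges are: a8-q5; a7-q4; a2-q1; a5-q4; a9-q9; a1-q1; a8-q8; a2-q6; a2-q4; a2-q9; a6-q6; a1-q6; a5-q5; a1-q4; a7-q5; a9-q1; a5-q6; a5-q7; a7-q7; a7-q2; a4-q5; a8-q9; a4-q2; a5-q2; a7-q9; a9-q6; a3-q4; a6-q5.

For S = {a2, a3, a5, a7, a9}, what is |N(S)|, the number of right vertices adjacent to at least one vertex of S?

The union of neighbours of {a2, a3, a5, a7, a9} is {q1, q2, q4, q5, q6, q7, q9}, which has 7 elements.
Since |N(S)| = 7 ≥ |S| = 5, Hall's condition holds for this subset.

7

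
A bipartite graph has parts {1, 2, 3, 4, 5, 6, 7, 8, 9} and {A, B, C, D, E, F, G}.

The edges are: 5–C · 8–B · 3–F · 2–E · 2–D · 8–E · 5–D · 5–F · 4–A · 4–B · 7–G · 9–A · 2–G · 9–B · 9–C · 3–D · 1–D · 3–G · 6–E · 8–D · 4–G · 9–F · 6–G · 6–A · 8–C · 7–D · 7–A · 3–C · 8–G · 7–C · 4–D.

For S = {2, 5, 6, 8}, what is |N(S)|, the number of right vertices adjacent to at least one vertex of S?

The union of neighbours of {2, 5, 6, 8} is {A, B, C, D, E, F, G}, which has 7 elements.
Since |N(S)| = 7 ≥ |S| = 4, Hall's condition holds for this subset.

7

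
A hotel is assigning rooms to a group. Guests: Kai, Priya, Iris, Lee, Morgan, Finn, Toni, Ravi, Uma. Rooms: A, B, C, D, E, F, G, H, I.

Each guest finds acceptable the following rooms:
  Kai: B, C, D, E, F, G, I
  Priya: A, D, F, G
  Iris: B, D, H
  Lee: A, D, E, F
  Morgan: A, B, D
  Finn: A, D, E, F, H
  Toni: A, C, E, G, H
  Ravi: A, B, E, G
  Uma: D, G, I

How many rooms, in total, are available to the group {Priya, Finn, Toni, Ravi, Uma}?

The union of neighbours of {Priya, Finn, Toni, Ravi, Uma} is {A, B, C, D, E, F, G, H, I}, which has 9 elements.
Since |N(S)| = 9 ≥ |S| = 5, Hall's condition holds for this subset.

9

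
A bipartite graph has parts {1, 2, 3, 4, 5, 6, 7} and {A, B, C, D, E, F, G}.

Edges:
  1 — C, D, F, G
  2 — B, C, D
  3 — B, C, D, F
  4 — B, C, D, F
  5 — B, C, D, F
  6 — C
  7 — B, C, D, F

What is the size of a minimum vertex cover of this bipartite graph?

5

{1, B, C, D, F} is a vertex cover of size 5: every edge has an endpoint in this set.
No smaller cover exists because 1–G, 2–D, 3–C, 4–F, 5–B is a matching of size 5, and a cover must include an endpoint of each of these disjoint edges (König's theorem).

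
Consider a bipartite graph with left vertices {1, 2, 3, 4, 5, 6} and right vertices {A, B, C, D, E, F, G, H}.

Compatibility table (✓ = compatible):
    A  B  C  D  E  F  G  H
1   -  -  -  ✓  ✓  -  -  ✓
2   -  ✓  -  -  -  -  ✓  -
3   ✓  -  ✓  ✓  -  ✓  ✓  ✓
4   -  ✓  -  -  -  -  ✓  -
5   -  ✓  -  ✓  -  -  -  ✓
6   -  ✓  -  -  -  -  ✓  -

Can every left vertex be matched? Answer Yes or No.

No

The set {2, 4, 6} has only 2 neighbours ({B, G}), so by Hall's theorem at most 5 of the 6 left vertices can be matched.
Hence no matching covers every left vertex.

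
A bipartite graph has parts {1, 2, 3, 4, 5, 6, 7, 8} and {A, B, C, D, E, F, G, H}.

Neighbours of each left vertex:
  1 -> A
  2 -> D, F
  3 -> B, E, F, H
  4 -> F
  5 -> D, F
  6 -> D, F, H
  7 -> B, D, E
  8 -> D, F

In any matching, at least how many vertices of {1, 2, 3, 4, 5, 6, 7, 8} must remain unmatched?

2

For example, pair 1-A, 2-D, 3-E, 4-F, 6-H, 7-B.
The set {2, 4, 5, 8} has only 2 neighbours ({D, F}), so by Hall's theorem at most 6 of the 8 left vertices can be matched.
That matches 6 of the 8, leaving 2 unmatched; no matching can do better.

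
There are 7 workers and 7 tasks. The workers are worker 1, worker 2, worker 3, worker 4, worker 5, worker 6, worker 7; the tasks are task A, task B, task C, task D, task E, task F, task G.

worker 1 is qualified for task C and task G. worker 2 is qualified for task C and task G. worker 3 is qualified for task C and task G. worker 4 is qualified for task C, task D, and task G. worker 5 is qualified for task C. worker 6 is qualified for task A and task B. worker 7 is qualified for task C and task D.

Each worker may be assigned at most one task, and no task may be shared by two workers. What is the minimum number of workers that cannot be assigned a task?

A valid assignment of size 4: worker 1–task C, worker 2–task G, worker 4–task D, worker 6–task A.
The set {worker 1, worker 2, worker 3, worker 4, worker 5, worker 7} has only 3 neighbours ({task C, task D, task G}), so by Hall's theorem at most 4 of the 7 workers can be matched.
That matches 4 of the 7, leaving 3 unmatched; no matching can do better.

3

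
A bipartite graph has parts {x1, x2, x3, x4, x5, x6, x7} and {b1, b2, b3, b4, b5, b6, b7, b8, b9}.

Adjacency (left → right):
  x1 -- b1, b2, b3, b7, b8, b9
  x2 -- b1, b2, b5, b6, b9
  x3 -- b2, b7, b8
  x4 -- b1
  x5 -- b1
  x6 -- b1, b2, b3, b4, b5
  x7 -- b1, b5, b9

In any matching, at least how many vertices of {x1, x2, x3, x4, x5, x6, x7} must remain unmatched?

For example, pair x1-b7, x2-b6, x3-b8, x4-b1, x6-b4, x7-b5.
The set {x4, x5} has only 1 neighbour ({b1}), so by Hall's theorem at most 6 of the 7 left vertices can be matched.
That matches 6 of the 7, leaving 1 unmatched; no matching can do better.

1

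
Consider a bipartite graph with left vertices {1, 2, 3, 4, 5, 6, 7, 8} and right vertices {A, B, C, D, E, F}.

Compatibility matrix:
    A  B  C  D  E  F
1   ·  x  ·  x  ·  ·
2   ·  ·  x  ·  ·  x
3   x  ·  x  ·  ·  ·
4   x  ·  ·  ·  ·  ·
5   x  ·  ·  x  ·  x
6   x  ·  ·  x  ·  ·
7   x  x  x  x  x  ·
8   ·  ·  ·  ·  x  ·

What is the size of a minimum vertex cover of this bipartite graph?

A maximum matching has 6 edges (e.g. 1–B, 2–F, 3–C, 4–A, 5–D, 7–E).
By König's theorem the minimum vertex cover has the same size. One such cover is {A, B, C, D, E, F}.

6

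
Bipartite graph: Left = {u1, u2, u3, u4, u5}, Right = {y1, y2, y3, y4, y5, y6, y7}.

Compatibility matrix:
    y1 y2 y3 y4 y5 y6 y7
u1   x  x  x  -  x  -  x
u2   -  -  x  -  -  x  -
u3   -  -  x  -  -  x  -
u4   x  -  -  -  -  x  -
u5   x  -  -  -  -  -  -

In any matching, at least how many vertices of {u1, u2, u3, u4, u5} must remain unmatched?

1

For example, pair u1→y7, u2→y6, u3→y3, u4→y1.
The set {u2, u3, u4, u5} has only 3 neighbours ({y1, y3, y6}), so by Hall's theorem at most 4 of the 5 left vertices can be matched.
That matches 4 of the 5, leaving 1 unmatched; no matching can do better.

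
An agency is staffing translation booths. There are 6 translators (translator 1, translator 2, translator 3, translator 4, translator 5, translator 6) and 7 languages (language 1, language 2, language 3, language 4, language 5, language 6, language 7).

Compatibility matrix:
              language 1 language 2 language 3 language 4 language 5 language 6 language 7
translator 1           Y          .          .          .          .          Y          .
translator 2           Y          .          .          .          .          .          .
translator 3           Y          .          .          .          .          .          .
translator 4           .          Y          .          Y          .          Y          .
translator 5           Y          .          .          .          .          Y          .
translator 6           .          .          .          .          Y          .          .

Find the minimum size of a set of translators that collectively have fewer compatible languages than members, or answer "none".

2

Take S = {translator 2, translator 3}. Its neighbourhood is {language 1}, so |N(S)| = 1 < |S| = 2.
No single vertex violates Hall's condition since each has at least one neighbour, so 2 is the minimum.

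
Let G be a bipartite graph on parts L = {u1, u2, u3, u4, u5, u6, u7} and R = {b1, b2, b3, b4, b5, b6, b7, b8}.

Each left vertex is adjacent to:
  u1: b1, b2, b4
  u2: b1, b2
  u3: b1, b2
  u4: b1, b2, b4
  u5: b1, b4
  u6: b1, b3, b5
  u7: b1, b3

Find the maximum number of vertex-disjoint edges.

A valid assignment of size 5: u1→b4, u2→b1, u3→b2, u6→b5, u7→b3.
The set {u1, u2, u3, u4, u5} has only 3 neighbours ({b1, b2, b4}), so by Hall's theorem at most 5 of the 7 left vertices can be matched.

5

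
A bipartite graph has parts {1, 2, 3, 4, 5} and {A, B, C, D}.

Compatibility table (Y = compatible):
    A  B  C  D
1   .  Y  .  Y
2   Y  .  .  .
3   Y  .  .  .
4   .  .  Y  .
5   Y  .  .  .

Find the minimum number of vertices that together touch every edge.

3

A maximum matching has 3 edges (e.g. 1–B, 2–A, 4–C).
By König's theorem the minimum vertex cover has the same size. One such cover is {1, 4, A}.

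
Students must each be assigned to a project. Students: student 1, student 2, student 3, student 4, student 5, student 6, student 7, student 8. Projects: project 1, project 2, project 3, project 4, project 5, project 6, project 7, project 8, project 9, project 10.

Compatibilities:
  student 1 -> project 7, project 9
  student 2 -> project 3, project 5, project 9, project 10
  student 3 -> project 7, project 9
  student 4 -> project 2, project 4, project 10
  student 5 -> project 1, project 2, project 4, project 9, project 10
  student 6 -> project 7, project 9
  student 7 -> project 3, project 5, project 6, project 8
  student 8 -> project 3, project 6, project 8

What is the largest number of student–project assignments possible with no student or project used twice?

For example, pair student 1→project 7, student 2→project 10, student 3→project 9, student 4→project 4, student 5→project 2, student 7→project 3, student 8→project 8.
The set {student 1, student 3, student 6} has only 2 neighbours ({project 7, project 9}), so by Hall's theorem at most 7 of the 8 students can be matched.

7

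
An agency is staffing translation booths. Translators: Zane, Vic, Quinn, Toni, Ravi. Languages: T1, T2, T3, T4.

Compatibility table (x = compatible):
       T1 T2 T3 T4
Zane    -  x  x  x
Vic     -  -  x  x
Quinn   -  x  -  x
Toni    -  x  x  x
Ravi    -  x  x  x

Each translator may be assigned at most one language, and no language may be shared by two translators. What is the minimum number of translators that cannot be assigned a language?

2

One maximum matching: Zane→T4, Vic→T3, Quinn→T2.
The set {Zane, Vic, Quinn, Toni, Ravi} has only 3 neighbours ({T2, T3, T4}), so by Hall's theorem at most 3 of the 5 translators can be matched.
That matches 3 of the 5, leaving 2 unmatched; no matching can do better.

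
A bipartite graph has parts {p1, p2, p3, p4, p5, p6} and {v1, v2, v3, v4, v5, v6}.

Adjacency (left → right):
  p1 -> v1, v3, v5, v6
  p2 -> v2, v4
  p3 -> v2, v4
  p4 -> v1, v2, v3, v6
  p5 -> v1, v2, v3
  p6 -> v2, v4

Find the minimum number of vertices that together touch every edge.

{p1, p4, p5, v2, v4} is a vertex cover of size 5: every edge has an endpoint in this set.
No smaller cover exists because p1–v3, p2–v4, p3–v2, p4–v6, p5–v1 is a matching of size 5, and a cover must include an endpoint of each of these disjoint edges (König's theorem).

5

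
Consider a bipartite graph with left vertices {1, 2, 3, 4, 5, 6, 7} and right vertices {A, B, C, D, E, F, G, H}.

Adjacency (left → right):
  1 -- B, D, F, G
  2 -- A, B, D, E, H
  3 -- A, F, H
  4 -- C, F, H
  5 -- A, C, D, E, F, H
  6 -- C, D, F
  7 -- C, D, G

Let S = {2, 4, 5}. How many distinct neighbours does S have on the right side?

7

The union of neighbours of {2, 4, 5} is {A, B, C, D, E, F, H}, which has 7 elements.
Since |N(S)| = 7 ≥ |S| = 3, Hall's condition holds for this subset.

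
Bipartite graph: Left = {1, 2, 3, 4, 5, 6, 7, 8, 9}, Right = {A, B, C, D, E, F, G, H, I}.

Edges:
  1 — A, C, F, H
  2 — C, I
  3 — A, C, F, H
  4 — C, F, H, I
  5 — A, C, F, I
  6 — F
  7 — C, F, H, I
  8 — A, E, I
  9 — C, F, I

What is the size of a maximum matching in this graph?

6

A valid assignment of size 6: 1–A, 2–C, 3–F, 4–H, 5–I, 8–E.
The set {1, 2, 3, 4, 5, 6, 7, 9} has only 5 neighbours ({A, C, F, H, I}), so by Hall's theorem at most 6 of the 9 left vertices can be matched.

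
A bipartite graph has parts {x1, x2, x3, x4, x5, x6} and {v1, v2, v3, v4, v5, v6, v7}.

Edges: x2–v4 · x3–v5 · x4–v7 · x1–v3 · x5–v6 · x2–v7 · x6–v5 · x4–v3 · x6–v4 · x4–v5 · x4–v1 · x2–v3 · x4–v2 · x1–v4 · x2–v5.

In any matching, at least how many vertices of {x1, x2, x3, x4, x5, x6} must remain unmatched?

0

A valid assignment of size 6: x1–v3, x2–v7, x3–v5, x4–v2, x5–v6, x6–v4.
All 6 left vertices are matched, so no larger matching exists.
That matches 6 of the 6, leaving 0 unmatched; no matching can do better.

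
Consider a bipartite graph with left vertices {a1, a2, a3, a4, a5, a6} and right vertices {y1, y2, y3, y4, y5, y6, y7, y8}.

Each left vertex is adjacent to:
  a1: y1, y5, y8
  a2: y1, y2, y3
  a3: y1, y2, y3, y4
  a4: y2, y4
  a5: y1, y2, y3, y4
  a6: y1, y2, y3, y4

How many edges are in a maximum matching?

For example, pair a1-y5, a2-y2, a3-y1, a4-y4, a5-y3.
The set {a2, a3, a4, a5, a6} has only 4 neighbours ({y1, y2, y3, y4}), so by Hall's theorem at most 5 of the 6 left vertices can be matched.

5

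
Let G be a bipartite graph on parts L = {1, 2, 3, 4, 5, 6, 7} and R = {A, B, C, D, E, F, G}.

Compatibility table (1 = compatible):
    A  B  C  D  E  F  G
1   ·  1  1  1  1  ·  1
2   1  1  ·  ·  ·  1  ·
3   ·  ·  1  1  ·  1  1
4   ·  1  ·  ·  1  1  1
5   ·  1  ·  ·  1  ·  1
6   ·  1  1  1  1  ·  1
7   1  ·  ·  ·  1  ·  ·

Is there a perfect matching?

For example, pair 1→G, 2→A, 3→C, 4→F, 5→B, 6→D, 7→E.
Every left vertex is matched, so this is a perfect matching.

Yes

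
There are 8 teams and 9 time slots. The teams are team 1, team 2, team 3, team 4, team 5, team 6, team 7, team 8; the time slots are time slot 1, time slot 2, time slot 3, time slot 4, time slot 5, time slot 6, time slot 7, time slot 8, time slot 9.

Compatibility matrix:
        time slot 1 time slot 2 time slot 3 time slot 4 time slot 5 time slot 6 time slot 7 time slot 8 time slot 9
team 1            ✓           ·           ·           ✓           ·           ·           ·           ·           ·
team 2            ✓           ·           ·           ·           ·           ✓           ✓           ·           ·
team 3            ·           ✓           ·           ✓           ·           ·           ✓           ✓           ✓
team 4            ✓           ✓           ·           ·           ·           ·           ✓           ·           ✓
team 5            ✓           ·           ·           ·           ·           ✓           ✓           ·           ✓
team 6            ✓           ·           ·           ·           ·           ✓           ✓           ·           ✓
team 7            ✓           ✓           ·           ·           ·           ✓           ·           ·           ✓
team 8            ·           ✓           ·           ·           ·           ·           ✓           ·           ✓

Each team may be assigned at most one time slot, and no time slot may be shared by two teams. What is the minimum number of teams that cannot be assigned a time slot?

One maximum matching: team 1–time slot 4, team 2–time slot 1, team 3–time slot 8, team 4–time slot 7, team 5–time slot 6, team 6–time slot 9, team 7–time slot 2.
The set {team 2, team 4, team 5, team 6, team 7, team 8} has only 5 neighbours ({time slot 1, time slot 2, time slot 6, time slot 7, time slot 9}), so by Hall's theorem at most 7 of the 8 teams can be matched.
That matches 7 of the 8, leaving 1 unmatched; no matching can do better.

1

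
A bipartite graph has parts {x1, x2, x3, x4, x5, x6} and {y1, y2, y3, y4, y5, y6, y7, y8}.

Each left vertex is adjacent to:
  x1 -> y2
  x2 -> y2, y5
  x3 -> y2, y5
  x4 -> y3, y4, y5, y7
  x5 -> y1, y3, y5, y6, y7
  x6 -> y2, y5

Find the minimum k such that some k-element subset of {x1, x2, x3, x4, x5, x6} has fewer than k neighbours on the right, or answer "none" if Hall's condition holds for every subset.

Take S = {x1, x2, x3}. Its neighbourhood is {y2, y5}, so |N(S)| = 2 < |S| = 3.
Every subset of size less than 3 has at least as many neighbours as members, so 3 is the minimum.

3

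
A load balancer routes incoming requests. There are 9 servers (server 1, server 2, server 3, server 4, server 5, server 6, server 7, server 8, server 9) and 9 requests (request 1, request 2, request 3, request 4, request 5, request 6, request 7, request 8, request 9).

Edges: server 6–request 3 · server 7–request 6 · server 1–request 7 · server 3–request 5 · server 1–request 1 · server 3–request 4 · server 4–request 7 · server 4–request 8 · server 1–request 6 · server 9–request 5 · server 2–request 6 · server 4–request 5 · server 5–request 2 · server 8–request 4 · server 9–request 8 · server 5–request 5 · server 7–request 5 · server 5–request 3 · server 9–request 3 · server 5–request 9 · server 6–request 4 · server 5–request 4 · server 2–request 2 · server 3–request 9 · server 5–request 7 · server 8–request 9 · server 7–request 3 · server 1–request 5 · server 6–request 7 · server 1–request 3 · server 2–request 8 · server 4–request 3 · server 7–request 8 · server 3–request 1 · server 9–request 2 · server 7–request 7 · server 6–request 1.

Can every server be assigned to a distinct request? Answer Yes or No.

Yes

For example, pair server 1–request 7, server 2–request 2, server 3–request 1, server 4–request 8, server 5–request 9, server 6–request 3, server 7–request 6, server 8–request 4, server 9–request 5.
All 9 servers are covered.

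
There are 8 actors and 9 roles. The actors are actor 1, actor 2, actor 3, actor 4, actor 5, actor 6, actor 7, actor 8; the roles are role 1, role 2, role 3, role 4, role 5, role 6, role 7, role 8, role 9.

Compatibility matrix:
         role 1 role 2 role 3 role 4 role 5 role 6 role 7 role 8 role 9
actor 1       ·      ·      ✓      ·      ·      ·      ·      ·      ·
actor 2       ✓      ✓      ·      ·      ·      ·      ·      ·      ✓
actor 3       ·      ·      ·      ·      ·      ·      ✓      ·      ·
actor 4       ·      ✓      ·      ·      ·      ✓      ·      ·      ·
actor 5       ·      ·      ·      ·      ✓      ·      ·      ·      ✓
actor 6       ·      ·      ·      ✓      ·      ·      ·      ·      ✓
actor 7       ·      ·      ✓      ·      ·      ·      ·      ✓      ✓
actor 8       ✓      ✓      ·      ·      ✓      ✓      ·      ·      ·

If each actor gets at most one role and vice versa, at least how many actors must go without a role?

0

One maximum matching: actor 1–role 3, actor 2–role 1, actor 3–role 7, actor 4–role 2, actor 5–role 9, actor 6–role 4, actor 7–role 8, actor 8–role 5.
All 8 actors are matched, so no larger matching exists.
That matches 8 of the 8, leaving 0 unmatched; no matching can do better.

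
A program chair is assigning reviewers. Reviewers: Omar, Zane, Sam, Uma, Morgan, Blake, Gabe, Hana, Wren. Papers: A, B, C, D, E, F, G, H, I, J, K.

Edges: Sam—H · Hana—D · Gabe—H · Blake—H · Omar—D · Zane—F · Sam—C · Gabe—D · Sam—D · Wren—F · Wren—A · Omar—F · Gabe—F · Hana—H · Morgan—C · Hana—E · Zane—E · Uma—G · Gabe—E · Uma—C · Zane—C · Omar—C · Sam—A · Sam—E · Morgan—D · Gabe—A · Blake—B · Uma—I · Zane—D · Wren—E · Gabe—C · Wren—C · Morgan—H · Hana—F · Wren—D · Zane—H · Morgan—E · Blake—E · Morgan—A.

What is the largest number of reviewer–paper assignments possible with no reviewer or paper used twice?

8

A valid assignment of size 8: Omar→C, Zane→F, Sam→A, Uma→G, Morgan→D, Blake→B, Gabe→E, Hana→H.
The set {Omar, Zane, Sam, Morgan, Gabe, Hana, Wren} has only 6 neighbours ({A, C, D, E, F, H}), so by Hall's theorem at most 8 of the 9 reviewers can be matched.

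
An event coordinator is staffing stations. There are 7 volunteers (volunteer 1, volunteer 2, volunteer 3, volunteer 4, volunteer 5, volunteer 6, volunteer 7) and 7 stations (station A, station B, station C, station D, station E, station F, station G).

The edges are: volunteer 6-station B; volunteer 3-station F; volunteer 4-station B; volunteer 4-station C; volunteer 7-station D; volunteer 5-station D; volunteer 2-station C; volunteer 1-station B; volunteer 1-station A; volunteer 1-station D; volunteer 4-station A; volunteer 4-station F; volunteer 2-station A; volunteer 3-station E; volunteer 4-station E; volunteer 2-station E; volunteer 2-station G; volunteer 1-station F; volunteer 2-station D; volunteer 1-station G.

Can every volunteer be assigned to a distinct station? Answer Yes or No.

No

The set {volunteer 5, volunteer 7} has only 1 neighbour ({station D}), so by Hall's theorem at most 6 of the 7 volunteers can be matched.
Hence no matching covers every volunteer.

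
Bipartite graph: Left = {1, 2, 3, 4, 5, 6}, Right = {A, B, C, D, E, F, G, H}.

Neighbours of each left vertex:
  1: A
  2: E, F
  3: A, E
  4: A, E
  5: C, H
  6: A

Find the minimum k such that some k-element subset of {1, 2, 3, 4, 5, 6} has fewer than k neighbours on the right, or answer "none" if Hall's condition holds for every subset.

2

Take S = {1, 6}. Its neighbourhood is {A}, so |N(S)| = 1 < |S| = 2.
No single vertex violates Hall's condition since each has at least one neighbour, so 2 is the minimum.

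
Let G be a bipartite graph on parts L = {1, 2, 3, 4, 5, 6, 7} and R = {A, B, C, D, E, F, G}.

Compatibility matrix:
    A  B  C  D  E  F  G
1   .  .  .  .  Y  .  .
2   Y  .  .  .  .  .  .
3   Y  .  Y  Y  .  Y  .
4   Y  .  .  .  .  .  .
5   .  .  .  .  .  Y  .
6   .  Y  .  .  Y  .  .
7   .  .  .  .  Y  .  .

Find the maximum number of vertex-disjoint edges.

5

A valid assignment of size 5: 1–E, 2–A, 3–C, 5–F, 6–B.
The set {1, 2, 4, 7} has only 2 neighbours ({A, E}), so by Hall's theorem at most 5 of the 7 left vertices can be matched.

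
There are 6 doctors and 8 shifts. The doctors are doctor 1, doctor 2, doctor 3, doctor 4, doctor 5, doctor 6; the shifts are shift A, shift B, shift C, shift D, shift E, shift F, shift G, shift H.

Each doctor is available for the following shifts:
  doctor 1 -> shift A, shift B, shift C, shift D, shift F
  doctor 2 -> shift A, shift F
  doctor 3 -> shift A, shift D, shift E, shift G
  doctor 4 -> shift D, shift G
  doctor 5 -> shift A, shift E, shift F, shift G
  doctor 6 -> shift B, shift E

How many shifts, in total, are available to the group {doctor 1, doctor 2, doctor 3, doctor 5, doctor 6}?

The union of neighbours of {doctor 1, doctor 2, doctor 3, doctor 5, doctor 6} is {shift A, shift B, shift C, shift D, shift E, shift F, shift G}, which has 7 elements.
Since |N(S)| = 7 ≥ |S| = 5, Hall's condition holds for this subset.

7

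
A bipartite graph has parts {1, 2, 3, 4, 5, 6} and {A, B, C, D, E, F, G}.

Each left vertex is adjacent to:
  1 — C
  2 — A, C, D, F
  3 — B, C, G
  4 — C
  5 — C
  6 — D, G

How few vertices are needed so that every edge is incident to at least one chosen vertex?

The 4 edges 1–C, 2–F, 3–B, 6–G form a matching, so any vertex cover needs at least 4 vertices (one per matched edge).
Conversely {2, 3, 6, C} meets every edge and has exactly 4 vertices, so 4 is optimal.

4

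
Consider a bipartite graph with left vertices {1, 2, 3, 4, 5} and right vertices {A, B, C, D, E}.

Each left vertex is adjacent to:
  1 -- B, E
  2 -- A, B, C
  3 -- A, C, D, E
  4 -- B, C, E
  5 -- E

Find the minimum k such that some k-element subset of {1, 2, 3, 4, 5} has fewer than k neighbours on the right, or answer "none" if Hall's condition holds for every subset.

none

A matching saturating every left vertex exists, for instance 1→B, 2→A, 3→D, 4→C, 5→E.
By Hall's marriage theorem, this means |N(S)| ≥ |S| for every subset S, so no violating subset exists.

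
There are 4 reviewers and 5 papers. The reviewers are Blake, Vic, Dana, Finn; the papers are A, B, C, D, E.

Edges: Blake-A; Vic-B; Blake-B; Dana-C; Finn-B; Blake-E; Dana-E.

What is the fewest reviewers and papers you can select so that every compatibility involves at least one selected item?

{Blake, Dana, B} is a vertex cover of size 3: every edge has an endpoint in this set.
No smaller cover exists because Blake–A, Vic–B, Dana–E is a matching of size 3, and a cover must include an endpoint of each of these disjoint edges (König's theorem).

3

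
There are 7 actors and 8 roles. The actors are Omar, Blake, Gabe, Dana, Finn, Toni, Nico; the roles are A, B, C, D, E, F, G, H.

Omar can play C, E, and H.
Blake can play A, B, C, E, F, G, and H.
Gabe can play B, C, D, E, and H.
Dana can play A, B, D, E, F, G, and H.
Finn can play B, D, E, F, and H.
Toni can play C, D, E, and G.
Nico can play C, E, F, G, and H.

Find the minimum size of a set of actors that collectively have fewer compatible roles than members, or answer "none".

A matching saturating every actor exists, for instance Omar→H, Blake→E, Gabe→D, Dana→A, Finn→B, Toni→C, Nico→G.
By Hall's marriage theorem, this means |N(S)| ≥ |S| for every subset S, so no violating subset exists.

none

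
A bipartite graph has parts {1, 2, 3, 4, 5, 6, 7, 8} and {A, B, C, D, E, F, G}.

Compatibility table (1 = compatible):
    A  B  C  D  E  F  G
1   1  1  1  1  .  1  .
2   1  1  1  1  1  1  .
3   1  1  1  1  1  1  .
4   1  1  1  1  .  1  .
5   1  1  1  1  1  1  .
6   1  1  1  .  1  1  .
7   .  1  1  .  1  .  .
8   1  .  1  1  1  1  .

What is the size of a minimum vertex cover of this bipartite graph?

6

{A, B, C, D, E, F} is a vertex cover of size 6: every edge has an endpoint in this set.
No smaller cover exists because 1–C, 2–B, 3–D, 4–F, 5–E, 6–A is a matching of size 6, and a cover must include an endpoint of each of these disjoint edges (König's theorem).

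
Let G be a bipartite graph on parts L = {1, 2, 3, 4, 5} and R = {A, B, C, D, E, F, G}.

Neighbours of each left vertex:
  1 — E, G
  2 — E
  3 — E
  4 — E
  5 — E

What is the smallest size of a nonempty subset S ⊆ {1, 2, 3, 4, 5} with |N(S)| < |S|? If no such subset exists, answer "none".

Take S = {2, 3}. Its neighbourhood is {E}, so |N(S)| = 1 < |S| = 2.
No single vertex violates Hall's condition since each has at least one neighbour, so 2 is the minimum.

2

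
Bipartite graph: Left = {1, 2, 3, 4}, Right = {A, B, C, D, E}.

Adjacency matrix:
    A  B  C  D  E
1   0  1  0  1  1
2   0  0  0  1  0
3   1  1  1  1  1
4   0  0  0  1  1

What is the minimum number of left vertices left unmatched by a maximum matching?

One maximum matching: 1→B, 2→D, 3→A, 4→E.
This saturates every left vertex, so 4 is the maximum.
That matches 4 of the 4, leaving 0 unmatched; no matching can do better.

0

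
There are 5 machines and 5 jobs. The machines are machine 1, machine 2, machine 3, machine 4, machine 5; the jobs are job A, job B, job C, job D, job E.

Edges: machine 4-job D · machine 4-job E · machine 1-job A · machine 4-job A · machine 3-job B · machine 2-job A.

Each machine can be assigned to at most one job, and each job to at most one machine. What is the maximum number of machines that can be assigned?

3

For example, pair machine 1→job A, machine 3→job B, machine 4→job D.
The set {machine 1, machine 2, machine 5} has only 1 neighbour ({job A}), so by Hall's theorem at most 3 of the 5 machines can be matched.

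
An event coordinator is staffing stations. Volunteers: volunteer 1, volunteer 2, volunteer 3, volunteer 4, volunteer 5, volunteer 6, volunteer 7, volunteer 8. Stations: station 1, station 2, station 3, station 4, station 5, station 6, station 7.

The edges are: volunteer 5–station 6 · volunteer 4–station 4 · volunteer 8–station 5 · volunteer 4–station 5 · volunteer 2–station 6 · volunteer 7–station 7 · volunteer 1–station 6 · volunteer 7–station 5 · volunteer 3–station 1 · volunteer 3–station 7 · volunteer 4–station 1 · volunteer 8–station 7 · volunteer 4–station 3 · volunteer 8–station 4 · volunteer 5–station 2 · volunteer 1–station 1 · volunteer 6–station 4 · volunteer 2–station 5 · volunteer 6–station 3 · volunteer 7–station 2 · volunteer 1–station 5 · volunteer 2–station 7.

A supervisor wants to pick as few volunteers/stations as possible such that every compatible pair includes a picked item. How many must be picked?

7

The 7 edges volunteer 1–station 1, volunteer 2–station 5, volunteer 3–station 7, volunteer 4–station 3, volunteer 5–station 6, volunteer 6–station 4, volunteer 7–station 2 form a matching, so any vertex cover needs at least 7 vertices (one per matched edge).
Conversely {station 1, station 2, station 3, station 4, station 5, station 6, station 7} meets every edge and has exactly 7 vertices, so 7 is optimal.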